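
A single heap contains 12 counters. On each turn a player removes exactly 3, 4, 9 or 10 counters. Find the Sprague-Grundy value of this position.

2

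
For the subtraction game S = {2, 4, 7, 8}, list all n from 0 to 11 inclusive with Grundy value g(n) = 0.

0, 1, 6, 11

Compute g(0), g(1), … for moves {2, 4, 7, 8}:
k:     0  1  2  3  4  5  6  7  8  9 10 11
g(k):  0  0  1  1  2  2  0  3  1  4  2  0
The P-positions (g = 0) in 0..11 are 0, 1, 6, 11.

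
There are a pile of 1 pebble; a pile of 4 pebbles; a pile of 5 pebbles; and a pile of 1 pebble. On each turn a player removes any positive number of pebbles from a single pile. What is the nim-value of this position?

Bitwise XOR of the heap sizes:
  001  (1)
  100  (4)
  101  (5)
  001  (1)
  ---
  001  (1)

1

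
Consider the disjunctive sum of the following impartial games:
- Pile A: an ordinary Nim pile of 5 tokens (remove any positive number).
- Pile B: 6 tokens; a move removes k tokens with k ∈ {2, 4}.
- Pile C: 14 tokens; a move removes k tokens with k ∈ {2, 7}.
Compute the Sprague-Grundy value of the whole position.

5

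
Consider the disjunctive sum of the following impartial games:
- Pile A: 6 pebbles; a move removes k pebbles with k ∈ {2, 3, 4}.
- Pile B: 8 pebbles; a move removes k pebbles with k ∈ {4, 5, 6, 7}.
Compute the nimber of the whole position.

Build the Grundy sequence for pile A with g(k) = mex{g(k−s) : s ∈ {2, 3, 4}, s ≤ k}:
g(0) = mex{} = 0
g(1) = mex{} = 0
g(2) = mex{0} = 1
g(3) = mex{0} = 1
g(4) = mex{0,1} = 2
g(5) = mex{0,1} = 2
g(6) = mex{1,2} = 0
So g(6) = 0.
For pile B, compute g(0), g(1), … with moves {4, 5, 6, 7}:
k:     0  1  2  3  4  5  6  7  8
g(k):  0  0  0  0  1  1  1  1  2
So g(8) = 2.
The value of a disjunctive sum is the nim-sum of the parts.
Combined value = 0 ⊕ 2 = 2.

2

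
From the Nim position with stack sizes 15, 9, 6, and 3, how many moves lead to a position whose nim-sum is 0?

3

Compute the nim-sum pairwise:
15 ^ 9 = 6
6 ^ 6 = 0
0 ^ 3 = 3
The overall nim-sum is X = 3. A stack of size p has a winning move iff p XOR X < p (reduce it to p XOR X).
  15: 15 XOR 3 = 12 < 15 — winning move (to 12).
  9: 9 XOR 3 = 10 ≥ 9 — no move.
  6: 6 XOR 3 = 5 < 6 — winning move (to 5).
  3: 3 XOR 3 = 0 < 3 — winning move (to 0).
That gives 3 winning moves.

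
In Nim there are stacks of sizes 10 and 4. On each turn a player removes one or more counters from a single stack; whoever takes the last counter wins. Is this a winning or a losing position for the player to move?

Compute the nim-sum pairwise:
10 ^ 4 = 14
The nim-sum is 14 ≠ 0, so this is an N-position: the player to move can win.

Winning position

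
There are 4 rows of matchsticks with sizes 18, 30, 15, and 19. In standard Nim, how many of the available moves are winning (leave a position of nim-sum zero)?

Nim-sum: 18 ^ 30 ^ 15 ^ 19 = 16.
The overall nim-sum is X = 16. A row of size p has a winning move iff p XOR X < p (reduce it to p XOR X).
  18: 18 XOR 16 = 2 < 18 — winning move (to 2).
  30: 30 XOR 16 = 14 < 30 — winning move (to 14).
  15: 15 XOR 16 = 31 ≥ 15 — no move.
  19: 19 XOR 16 = 3 < 19 — winning move (to 3).
That gives 3 winning moves.

3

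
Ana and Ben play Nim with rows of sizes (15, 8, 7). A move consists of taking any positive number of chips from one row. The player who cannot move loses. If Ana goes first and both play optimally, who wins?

Ben wins

Compute the nim-sum pairwise:
15 ^ 8 = 7
7 ^ 7 = 0
The nim-sum is 0, so this is a P-position: the player to move is in a losing position under optimal play; Ana is about to move from it and so loses — Ben wins.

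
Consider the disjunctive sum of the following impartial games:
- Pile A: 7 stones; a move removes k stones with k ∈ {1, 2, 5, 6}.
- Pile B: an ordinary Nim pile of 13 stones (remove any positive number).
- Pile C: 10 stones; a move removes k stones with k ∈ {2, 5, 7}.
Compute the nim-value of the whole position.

13

For pile A, compute g(0), g(1), … with moves {1, 2, 5, 6}:
k:     0  1  2  3  4  5  6  7
g(k):  0  1  2  0  1  2  3  0
So g(7) = 0.
Pile B is a plain Nim pile of size 13, so its Grundy value is 13.
For pile C, compute g(0), g(1), … with moves {2, 5, 7}:
k:     0  1  2  3  4  5  6  7  8  9 10
g(k):  0  0  1  1  0  2  1  3  2  2  0
So g(10) = 0.
The value of a disjunctive sum is the nim-sum of the parts.
Combined value = 0 XOR 13 XOR 0 = 13.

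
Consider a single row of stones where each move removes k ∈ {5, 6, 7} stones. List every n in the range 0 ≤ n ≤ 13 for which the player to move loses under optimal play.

0, 1, 2, 3, 4, 12, 13

Grundy values for subtraction set {5, 6, 7}:
g(0) = mex{} = 0
g(1) = mex{} = 0
g(2) = mex{} = 0
g(3) = mex{} = 0
g(4) = mex{} = 0
g(5) = mex{0} = 1
g(6) = mex{0} = 1
g(7) = mex{0} = 1
g(8) = mex{0} = 1
g(9) = mex{0} = 1
g(10) = mex{0,1} = 2
g(11) = mex{0,1} = 2
g(12) = mex{1} = 0
g(13) = mex{1} = 0
The P-positions (g = 0) in 0..13 are 0, 1, 2, 3, 4, 12, 13.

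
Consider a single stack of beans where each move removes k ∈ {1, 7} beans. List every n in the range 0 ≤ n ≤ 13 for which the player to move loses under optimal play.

0, 2, 4, 6, 8, 10, 12

Compute g(0), g(1), … for moves {1, 7}:
k:     0  1  2  3  4  5  6  7  8  9 10 11 12 13
g(k):  0  1  0  1  0  1  0  1  0  1  0  1  0  1
The P-positions (g = 0) in 0..13 are 0, 2, 4, 6, 8, 10, 12.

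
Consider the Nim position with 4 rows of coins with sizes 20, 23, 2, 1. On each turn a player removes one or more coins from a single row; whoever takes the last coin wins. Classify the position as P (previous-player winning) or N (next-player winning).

P-position

In binary:
  10100  (20)
  10111  (23)
  00010  (2)
  00001  (1)
  -----
  00000  (0)
The nim-sum is 0, so this is a P-position: the player to move is in a losing position under optimal play.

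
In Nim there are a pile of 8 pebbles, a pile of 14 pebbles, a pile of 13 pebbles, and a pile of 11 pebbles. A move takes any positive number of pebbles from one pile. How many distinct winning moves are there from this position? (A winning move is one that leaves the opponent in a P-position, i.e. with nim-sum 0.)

0

Bitwise XOR of the heap sizes:
  1000  (8)
  1110  (14)
  1101  (13)
  1011  (11)
  ----
  0000  (0)
The nim-sum is already 0, so every move leaves a nonzero nim-sum — there are no winning moves.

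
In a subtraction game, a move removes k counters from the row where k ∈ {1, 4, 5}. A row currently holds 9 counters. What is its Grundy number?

1

Build the Grundy sequence with g(k) = mex{g(k−s) : s ∈ {1, 4, 5}, s ≤ k}:
g(0) = mex{} = 0
g(1) = mex{0} = 1
g(2) = mex{1} = 0
g(3) = mex{0} = 1
g(4) = mex{0,1} = 2
g(5) = mex{0,1,2} = 3
g(6) = mex{0,1,3} = 2
g(7) = mex{0,1,2} = 3
g(8) = mex{1,2,3} = 0
g(9) = mex{0,2,3} = 1
So g(9) = 1.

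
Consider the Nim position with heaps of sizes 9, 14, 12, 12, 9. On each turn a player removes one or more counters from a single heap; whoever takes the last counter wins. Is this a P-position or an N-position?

Nim-sum: 9 ^ 14 ^ 12 ^ 12 ^ 9 = 14.
The nim-sum is 14 ≠ 0, so this is an N-position: the player to move can win.

N-position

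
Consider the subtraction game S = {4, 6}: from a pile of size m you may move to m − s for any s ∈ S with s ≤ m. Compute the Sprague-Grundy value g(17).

Build the Grundy sequence with g(k) = mex{g(k−s) : s ∈ {4, 6}, s ≤ k}:
k:     0  1  2  3  4  5  6  7  8  9 10 11 12 13 14 15 16 17
g(k):  0  0  0  0  1  1  1  1  2  2  0  0  0  0  1  1  1  1
So g(17) = 1.

1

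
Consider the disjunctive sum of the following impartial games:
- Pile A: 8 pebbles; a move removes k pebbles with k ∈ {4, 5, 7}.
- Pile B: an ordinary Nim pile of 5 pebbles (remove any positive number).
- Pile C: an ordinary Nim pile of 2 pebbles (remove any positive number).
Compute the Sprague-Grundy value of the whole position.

5

Grundy values for pile A (subtraction set {4, 5, 7}):
k:     0  1  2  3  4  5  6  7  8
g(k):  0  0  0  0  1  1  1  1  2
So g(8) = 2.
Pile B is a plain Nim pile of size 5, so its Grundy value is 5.
Pile C is a plain Nim pile of size 2, so its Grundy value is 2.
The value of a disjunctive sum is the nim-sum of the parts.
Combined value = 2 XOR 5 XOR 2 = 5.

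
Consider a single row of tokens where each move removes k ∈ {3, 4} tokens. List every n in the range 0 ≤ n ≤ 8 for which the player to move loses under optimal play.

0, 1, 2, 7, 8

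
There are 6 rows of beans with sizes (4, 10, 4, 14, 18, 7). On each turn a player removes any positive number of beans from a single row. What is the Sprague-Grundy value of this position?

17

Nim-sum: 4 XOR 10 XOR 4 XOR 14 XOR 18 XOR 7 = 17.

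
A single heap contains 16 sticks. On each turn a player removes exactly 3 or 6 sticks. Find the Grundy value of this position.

Build the Grundy sequence with g(k) = mex{g(k−s) : s ∈ {3, 6}, s ≤ k}:
k:     0  1  2  3  4  5  6  7  8  9 10 11 12 13 14 15 16
g(k):  0  0  0  1  1  1  2  2  2  0  0  0  1  1  1  2  2
So g(16) = 2.

2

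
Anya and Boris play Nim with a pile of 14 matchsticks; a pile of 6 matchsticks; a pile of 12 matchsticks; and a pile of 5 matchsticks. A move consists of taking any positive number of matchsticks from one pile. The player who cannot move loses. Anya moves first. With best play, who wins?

Anya wins

Compute the nim-sum pairwise:
14 XOR 6 = 8
8 XOR 12 = 4
4 XOR 5 = 1
The nim-sum is 1 ≠ 0, so this is an N-position: the player to move can win; Anya has a winning move.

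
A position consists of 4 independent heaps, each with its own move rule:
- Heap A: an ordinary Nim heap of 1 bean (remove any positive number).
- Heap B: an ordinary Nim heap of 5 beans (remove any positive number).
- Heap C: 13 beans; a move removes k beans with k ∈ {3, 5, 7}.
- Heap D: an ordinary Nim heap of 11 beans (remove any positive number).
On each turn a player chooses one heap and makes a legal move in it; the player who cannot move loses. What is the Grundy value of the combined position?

Heap A is a plain Nim heap of size 1, so its Grundy value is 1.
Heap B is a plain Nim heap of size 5, so its Grundy value is 5.
For heap C, compute g(0), g(1), … with moves {3, 5, 7}:
g(0) = mex{} = 0
g(1) = mex{} = 0
g(2) = mex{} = 0
g(3) = mex{0} = 1
g(4) = mex{0} = 1
g(5) = mex{0} = 1
g(6) = mex{0,1} = 2
g(7) = mex{0,1} = 2
g(8) = mex{0,1} = 2
g(9) = mex{0,1,2} = 3
g(10) = mex{1,2} = 0
g(11) = mex{1,2} = 0
g(12) = mex{1,2,3} = 0
g(13) = mex{0,2} = 1
So g(13) = 1.
Heap D is a plain Nim heap of size 11, so its Grundy value is 11.
The value of a disjunctive sum is the nim-sum of the parts.
Combined value = 1 ⊕ 5 ⊕ 1 ⊕ 11 = 14.

14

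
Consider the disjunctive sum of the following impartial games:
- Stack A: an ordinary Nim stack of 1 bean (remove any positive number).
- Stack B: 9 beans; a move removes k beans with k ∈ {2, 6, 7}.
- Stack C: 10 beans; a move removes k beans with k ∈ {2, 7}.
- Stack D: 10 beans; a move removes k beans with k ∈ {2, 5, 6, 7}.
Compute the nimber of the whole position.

2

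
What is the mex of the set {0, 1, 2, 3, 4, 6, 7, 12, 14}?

5

The values 0, 1, 2, 3, 4 are all present; 5 is the first non-negative integer missing from the set.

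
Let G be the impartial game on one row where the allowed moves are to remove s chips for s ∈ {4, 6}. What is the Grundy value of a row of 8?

2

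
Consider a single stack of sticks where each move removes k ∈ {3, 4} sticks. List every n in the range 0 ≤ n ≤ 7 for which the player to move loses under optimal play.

Grundy values for subtraction set {3, 4}:
g(0) = mex{} = 0
g(1) = mex{} = 0
g(2) = mex{} = 0
g(3) = mex{0} = 1
g(4) = mex{0} = 1
g(5) = mex{0} = 1
g(6) = mex{0,1} = 2
g(7) = mex{1} = 0
The P-positions (g = 0) in 0..7 are 0, 1, 2, 7.

0, 1, 2, 7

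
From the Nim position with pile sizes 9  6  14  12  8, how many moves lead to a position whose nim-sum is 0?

Write each in binary and XOR column by column:
  1001  (9)
  0110  (6)
  1110  (14)
  1100  (12)
  1000  (8)
  ----
  0101  (5)
The overall nim-sum is X = 5. A pile of size p has a winning move iff p XOR X < p (reduce it to p XOR X).
  9: 9 XOR 5 = 12 ≥ 9 — no move.
  6: 6 XOR 5 = 3 < 6 — winning move (to 3).
  14: 14 XOR 5 = 11 < 14 — winning move (to 11).
  12: 12 XOR 5 = 9 < 12 — winning move (to 9).
  8: 8 XOR 5 = 13 ≥ 8 — no move.
That gives 3 winning moves.

3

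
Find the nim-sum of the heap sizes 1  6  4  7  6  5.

Write each in binary and XOR column by column:
  001  (1)
  110  (6)
  100  (4)
  111  (7)
  110  (6)
  101  (5)
  ---
  111  (7)

7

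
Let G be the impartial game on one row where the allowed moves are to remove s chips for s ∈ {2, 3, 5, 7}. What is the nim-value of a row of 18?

0

Grundy values for subtraction set {2, 3, 5, 7}:
k:     0  1  2  3  4  5  6  7  8  9 10 11 12 13 14 15 16 17 18
g(k):  0  0  1  1  2  2  3  3  4  0  0  1  1  2  2  3  3  4  0
So g(18) = 0.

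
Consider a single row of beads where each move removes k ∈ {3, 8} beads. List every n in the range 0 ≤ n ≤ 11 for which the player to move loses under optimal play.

0, 1, 2, 6, 7, 11

Compute g(0), g(1), … for moves {3, 8}:
k:     0  1  2  3  4  5  6  7  8  9 10 11
g(k):  0  0  0  1  1  1  0  0  2  1  1  0
The P-positions (g = 0) in 0..11 are 0, 1, 2, 6, 7, 11.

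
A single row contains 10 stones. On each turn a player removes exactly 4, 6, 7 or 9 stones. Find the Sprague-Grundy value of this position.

Grundy values for subtraction set {4, 6, 7, 9}:
g(0) = mex{} = 0
g(1) = mex{} = 0
g(2) = mex{} = 0
g(3) = mex{} = 0
g(4) = mex{0} = 1
g(5) = mex{0} = 1
g(6) = mex{0} = 1
g(7) = mex{0} = 1
g(8) = mex{0,1} = 2
g(9) = mex{0,1} = 2
g(10) = mex{0,1} = 2
So g(10) = 2.

2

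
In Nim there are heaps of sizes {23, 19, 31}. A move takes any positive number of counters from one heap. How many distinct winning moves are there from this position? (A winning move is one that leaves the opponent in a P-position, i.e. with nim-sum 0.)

Bitwise XOR of the heap sizes:
  10111  (23)
  10011  (19)
  11111  (31)
  -----
  11011  (27)
The overall nim-sum is X = 27. A heap of size p has a winning move iff p XOR X < p (reduce it to p XOR X).
  23: 23 XOR 27 = 12 < 23 — winning move (to 12).
  19: 19 XOR 27 = 8 < 19 — winning move (to 8).
  31: 31 XOR 27 = 4 < 31 — winning move (to 4).
That gives 3 winning moves.

3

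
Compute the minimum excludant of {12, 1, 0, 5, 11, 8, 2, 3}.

4

The values 0, 1, 2, 3 are all present; 4 is the first non-negative integer missing from the set.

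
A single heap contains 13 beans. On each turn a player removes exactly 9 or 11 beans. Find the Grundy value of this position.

1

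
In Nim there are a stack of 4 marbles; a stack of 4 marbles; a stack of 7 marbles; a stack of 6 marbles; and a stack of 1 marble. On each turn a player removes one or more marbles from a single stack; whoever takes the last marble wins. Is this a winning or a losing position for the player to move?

Compute the nim-sum pairwise:
4 XOR 4 = 0
0 XOR 7 = 7
7 XOR 6 = 1
1 XOR 1 = 0
The nim-sum is 0, so this is a P-position: the player to move is in a losing position under optimal play.

Losing position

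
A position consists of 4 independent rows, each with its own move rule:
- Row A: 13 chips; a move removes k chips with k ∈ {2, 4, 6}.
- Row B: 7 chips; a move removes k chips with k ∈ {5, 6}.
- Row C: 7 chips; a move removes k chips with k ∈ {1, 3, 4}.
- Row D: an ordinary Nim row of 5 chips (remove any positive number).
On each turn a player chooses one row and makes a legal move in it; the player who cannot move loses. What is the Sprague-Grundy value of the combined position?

6

For row A, compute g(0), g(1), … with moves {2, 4, 6}:
g(0) = mex{} = 0
g(1) = mex{} = 0
g(2) = mex{0} = 1
g(3) = mex{0} = 1
g(4) = mex{0,1} = 2
g(5) = mex{0,1} = 2
g(6) = mex{0,1,2} = 3
g(7) = mex{0,1,2} = 3
g(8) = mex{1,2,3} = 0
g(9) = mex{1,2,3} = 0
g(10) = mex{0,2,3} = 1
g(11) = mex{0,2,3} = 1
g(12) = mex{0,1,3} = 2
g(13) = mex{0,1,3} = 2
So g(13) = 2.
For row B, compute g(0), g(1), … with moves {5, 6}:
g(0) = mex{} = 0
g(1) = mex{} = 0
g(2) = mex{} = 0
g(3) = mex{} = 0
g(4) = mex{} = 0
g(5) = mex{0} = 1
g(6) = mex{0} = 1
g(7) = mex{0} = 1
So g(7) = 1.
Grundy values for row C (subtraction set {1, 3, 4}):
k:     0  1  2  3  4  5  6  7
g(k):  0  1  0  1  2  3  2  0
So g(7) = 0.
Row D is a plain Nim row of size 5, so its Grundy value is 5.
By the Sprague-Grundy theorem, the Grundy value of a sum of independent games is the XOR of the component values.
Combined value = 2 XOR 1 XOR 0 XOR 5 = 6.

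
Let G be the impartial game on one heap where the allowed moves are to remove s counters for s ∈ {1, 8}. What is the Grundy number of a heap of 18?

Compute g(0), g(1), … for moves {1, 8}:
k:     0  1  2  3  4  5  6  7  8  9 10 11 12 13 14 15 16 17 18
g(k):  0  1  0  1  0  1  0  1  2  0  1  0  1  0  1  0  1  2  0
So g(18) = 0.

0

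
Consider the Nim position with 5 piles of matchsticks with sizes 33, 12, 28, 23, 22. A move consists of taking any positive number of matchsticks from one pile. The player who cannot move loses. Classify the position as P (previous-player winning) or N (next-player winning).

Compute the nim-sum pairwise:
33 XOR 12 = 45
45 XOR 28 = 49
49 XOR 23 = 38
38 XOR 22 = 48
The nim-sum is 48 ≠ 0, so this is an N-position: the player to move can win.

N-position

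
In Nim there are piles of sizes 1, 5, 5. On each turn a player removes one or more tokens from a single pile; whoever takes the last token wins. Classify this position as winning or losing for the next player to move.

In binary:
  001  (1)
  101  (5)
  101  (5)
  ---
  001  (1)
The nim-sum is 1 ≠ 0, so this is an N-position: the player to move can win.

Winning position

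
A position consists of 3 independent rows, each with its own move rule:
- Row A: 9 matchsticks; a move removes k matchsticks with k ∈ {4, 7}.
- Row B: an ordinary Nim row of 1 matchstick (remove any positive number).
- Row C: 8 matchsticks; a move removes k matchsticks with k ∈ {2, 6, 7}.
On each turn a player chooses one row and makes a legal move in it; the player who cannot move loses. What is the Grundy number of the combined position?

1

Build the Grundy sequence for row A with g(k) = mex{g(k−s) : s ∈ {4, 7}, s ≤ k}:
k:     0  1  2  3  4  5  6  7  8  9
g(k):  0  0  0  0  1  1  1  1  2  2
So g(9) = 2.
Row B is a plain Nim row of size 1, so its Grundy value is 1.
Grundy values for row C (subtraction set {2, 6, 7}):
k:     0  1  2  3  4  5  6  7  8
g(k):  0  0  1  1  0  0  1  1  2
So g(8) = 2.
By the Sprague-Grundy theorem, the Grundy value of a sum of independent games is the XOR of the component values.
Combined value = 2 XOR 1 XOR 2 = 1.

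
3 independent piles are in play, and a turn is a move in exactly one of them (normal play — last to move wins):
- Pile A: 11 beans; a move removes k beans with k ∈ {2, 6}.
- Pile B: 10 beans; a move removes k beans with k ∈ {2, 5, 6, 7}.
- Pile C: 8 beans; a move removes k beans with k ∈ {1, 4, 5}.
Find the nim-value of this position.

Build the Grundy sequence for pile A with g(k) = mex{g(k−s) : s ∈ {2, 6}, s ≤ k}:
k:     0  1  2  3  4  5  6  7  8  9 10 11
g(k):  0  0  1  1  0  0  1  1  0  0  1  1
So g(11) = 1.
For pile B, compute g(0), g(1), … with moves {2, 5, 6, 7}:
g(0) = mex{} = 0
g(1) = mex{} = 0
g(2) = mex{0} = 1
g(3) = mex{0} = 1
g(4) = mex{1} = 0
g(5) = mex{0,1} = 2
g(6) = mex{0} = 1
g(7) = mex{0,1,2} = 3
g(8) = mex{0,1} = 2
g(9) = mex{0,1,3} = 2
g(10) = mex{0,1,2} = 3
So g(10) = 3.
For pile C, compute g(0), g(1), … with moves {1, 4, 5}:
g(0) = mex{} = 0
g(1) = mex{0} = 1
g(2) = mex{1} = 0
g(3) = mex{0} = 1
g(4) = mex{0,1} = 2
g(5) = mex{0,1,2} = 3
g(6) = mex{0,1,3} = 2
g(7) = mex{0,1,2} = 3
g(8) = mex{1,2,3} = 0
So g(8) = 0.
The value of a disjunctive sum is the nim-sum of the parts.
Combined value = 1 XOR 3 XOR 0 = 2.

2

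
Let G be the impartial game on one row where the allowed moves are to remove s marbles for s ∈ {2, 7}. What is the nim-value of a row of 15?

Grundy values for subtraction set {2, 7}:
k:     0  1  2  3  4  5  6  7  8  9 10 11 12 13 14 15
g(k):  0  0  1  1  0  0  1  1  2  0  0  1  1  0  0  1
So g(15) = 1.

1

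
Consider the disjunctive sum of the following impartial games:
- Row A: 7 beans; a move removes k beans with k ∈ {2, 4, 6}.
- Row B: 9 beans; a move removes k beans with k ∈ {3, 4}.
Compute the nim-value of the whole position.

3

For row A, compute g(0), g(1), … with moves {2, 4, 6}:
g(0) = mex{} = 0
g(1) = mex{} = 0
g(2) = mex{0} = 1
g(3) = mex{0} = 1
g(4) = mex{0,1} = 2
g(5) = mex{0,1} = 2
g(6) = mex{0,1,2} = 3
g(7) = mex{0,1,2} = 3
So g(7) = 3.
Build the Grundy sequence for row B with g(k) = mex{g(k−s) : s ∈ {3, 4}, s ≤ k}:
k:     0  1  2  3  4  5  6  7  8  9
g(k):  0  0  0  1  1  1  2  0  0  0
So g(9) = 0.
The value of a disjunctive sum is the nim-sum of the parts.
Combined value = 3 XOR 0 = 3.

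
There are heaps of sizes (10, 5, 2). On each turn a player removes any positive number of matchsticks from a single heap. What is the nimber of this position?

13

Write each in binary and XOR column by column:
  1010  (10)
  0101  (5)
  0010  (2)
  ----
  1101  (13)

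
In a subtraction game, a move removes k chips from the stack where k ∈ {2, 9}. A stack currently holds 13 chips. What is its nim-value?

1

Grundy values for subtraction set {2, 9}:
k:     0  1  2  3  4  5  6  7  8  9 10 11 12 13
g(k):  0  0  1  1  0  0  1  1  0  2  1  0  0  1
So g(13) = 1.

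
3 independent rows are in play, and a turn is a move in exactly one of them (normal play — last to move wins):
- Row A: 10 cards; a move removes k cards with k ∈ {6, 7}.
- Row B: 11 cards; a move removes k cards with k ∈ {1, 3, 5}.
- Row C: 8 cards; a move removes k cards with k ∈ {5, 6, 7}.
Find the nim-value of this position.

1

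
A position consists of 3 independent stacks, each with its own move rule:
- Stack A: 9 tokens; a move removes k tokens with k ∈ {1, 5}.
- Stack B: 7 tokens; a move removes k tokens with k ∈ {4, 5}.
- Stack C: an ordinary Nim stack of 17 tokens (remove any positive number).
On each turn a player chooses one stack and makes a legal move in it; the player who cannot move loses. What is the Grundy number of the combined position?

Grundy values for stack A (subtraction set {1, 5}):
k:     0  1  2  3  4  5  6  7  8  9
g(k):  0  1  0  1  0  1  0  1  0  1
So g(9) = 1.
Build the Grundy sequence for stack B with g(k) = mex{g(k−s) : s ∈ {4, 5}, s ≤ k}:
k:     0  1  2  3  4  5  6  7
g(k):  0  0  0  0  1  1  1  1
So g(7) = 1.
Stack C is a plain Nim stack of size 17, so its Grundy value is 17.
By the Sprague-Grundy theorem, the Grundy value of a sum of independent games is the XOR of the component values.
Combined value = 1 ⊕ 1 ⊕ 17 = 17.

17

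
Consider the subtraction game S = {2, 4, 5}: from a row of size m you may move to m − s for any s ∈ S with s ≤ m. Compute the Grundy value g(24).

Grundy values for subtraction set {2, 4, 5}:
k:     0  1  2  3  4  5  6  7  8  9 10 11 12 13 14 15 16 17 18 19 20 21 22 23 24
g(k):  0  0  1  1  2  2  3  0  0  1  1  2  2  3  0  0  1  1  2  2  3  0  0  1  1
So g(24) = 1.

1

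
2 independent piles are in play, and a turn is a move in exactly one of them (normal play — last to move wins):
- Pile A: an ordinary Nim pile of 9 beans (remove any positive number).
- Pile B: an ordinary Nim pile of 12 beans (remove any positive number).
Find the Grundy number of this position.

5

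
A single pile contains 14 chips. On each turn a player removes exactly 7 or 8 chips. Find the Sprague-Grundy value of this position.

2

Build the Grundy sequence with g(k) = mex{g(k−s) : s ∈ {7, 8}, s ≤ k}:
g(0) = mex{} = 0
g(1) = mex{} = 0
g(2) = mex{} = 0
g(3) = mex{} = 0
g(4) = mex{} = 0
g(5) = mex{} = 0
g(6) = mex{} = 0
g(7) = mex{0} = 1
g(8) = mex{0} = 1
g(9) = mex{0} = 1
g(10) = mex{0} = 1
g(11) = mex{0} = 1
g(12) = mex{0} = 1
g(13) = mex{0} = 1
g(14) = mex{0,1} = 2
So g(14) = 2.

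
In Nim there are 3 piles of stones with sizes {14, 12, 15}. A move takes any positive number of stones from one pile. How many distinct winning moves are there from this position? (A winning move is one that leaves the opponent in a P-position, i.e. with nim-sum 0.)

3

Nim-sum: 14 ⊕ 12 ⊕ 15 = 13.
The overall nim-sum is X = 13. A pile of size p has a winning move iff p XOR X < p (reduce it to p XOR X).
  14: 14 XOR 13 = 3 < 14 — winning move (to 3).
  12: 12 XOR 13 = 1 < 12 — winning move (to 1).
  15: 15 XOR 13 = 2 < 15 — winning move (to 2).
That gives 3 winning moves.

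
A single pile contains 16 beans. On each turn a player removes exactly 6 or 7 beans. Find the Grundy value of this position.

Build the Grundy sequence with g(k) = mex{g(k−s) : s ∈ {6, 7}, s ≤ k}:
k:     0  1  2  3  4  5  6  7  8  9 10 11 12 13 14 15 16
g(k):  0  0  0  0  0  0  1  1  1  1  1  1  2  0  0  0  0
So g(16) = 0.

0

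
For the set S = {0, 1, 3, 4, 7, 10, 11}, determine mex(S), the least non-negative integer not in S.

2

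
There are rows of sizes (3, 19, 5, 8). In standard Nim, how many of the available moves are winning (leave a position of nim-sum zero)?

Compute the nim-sum pairwise:
3 XOR 19 = 16
16 XOR 5 = 21
21 XOR 8 = 29
The overall nim-sum is X = 29. A row of size p has a winning move iff p XOR X < p (reduce it to p XOR X).
  3: 3 XOR 29 = 30 ≥ 3 — no move.
  19: 19 XOR 29 = 14 < 19 — winning move (to 14).
  5: 5 XOR 29 = 24 ≥ 5 — no move.
  8: 8 XOR 29 = 21 ≥ 8 — no move.
That gives 1 winning move.

1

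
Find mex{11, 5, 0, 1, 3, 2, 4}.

The values 0, 1, 2, 3, 4, 5 are all present; 6 is the first non-negative integer missing from the set.

6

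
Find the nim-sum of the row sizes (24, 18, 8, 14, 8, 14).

10

Bitwise XOR of the heap sizes:
  11000  (24)
  10010  (18)
  01000  (8)
  01110  (14)
  01000  (8)
  01110  (14)
  -----
  01010  (10)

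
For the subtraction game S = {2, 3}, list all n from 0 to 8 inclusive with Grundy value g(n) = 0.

0, 1, 5, 6

Grundy values for subtraction set {2, 3}:
k:     0  1  2  3  4  5  6  7  8
g(k):  0  0  1  1  2  0  0  1  1
The P-positions (g = 0) in 0..8 are 0, 1, 5, 6.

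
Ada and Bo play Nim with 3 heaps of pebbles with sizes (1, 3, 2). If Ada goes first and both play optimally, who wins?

Nim-sum: 1 ^ 3 ^ 2 = 0.
The nim-sum is 0, so this is a P-position: the player to move is in a losing position under optimal play; Ada is about to move from it and so loses — Bo wins.

Bo wins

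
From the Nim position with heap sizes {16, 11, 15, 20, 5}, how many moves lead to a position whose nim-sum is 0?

In binary:
  10000  (16)
  01011  (11)
  01111  (15)
  10100  (20)
  00101  (5)
  -----
  00101  (5)
The overall nim-sum is X = 5. A heap of size p has a winning move iff p XOR X < p (reduce it to p XOR X).
  16: 16 XOR 5 = 21 ≥ 16 — no move.
  11: 11 XOR 5 = 14 ≥ 11 — no move.
  15: 15 XOR 5 = 10 < 15 — winning move (to 10).
  20: 20 XOR 5 = 17 < 20 — winning move (to 17).
  5: 5 XOR 5 = 0 < 5 — winning move (to 0).
That gives 3 winning moves.

3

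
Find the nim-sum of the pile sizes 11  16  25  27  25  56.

56

Write each in binary and XOR column by column:
  001011  (11)
  010000  (16)
  011001  (25)
  011011  (27)
  011001  (25)
  111000  (56)
  ------
  111000  (56)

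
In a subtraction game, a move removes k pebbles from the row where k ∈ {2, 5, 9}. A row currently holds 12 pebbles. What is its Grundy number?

2

Compute g(0), g(1), … for moves {2, 5, 9}:
k:     0  1  2  3  4  5  6  7  8  9 10 11 12
g(k):  0  0  1  1  0  2  1  0  0  1  1  0  2
So g(12) = 2.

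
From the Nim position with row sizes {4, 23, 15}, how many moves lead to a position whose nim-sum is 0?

1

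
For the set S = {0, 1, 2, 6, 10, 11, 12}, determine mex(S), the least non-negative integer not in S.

3

The values 0, 1, 2 are all present; 3 is the first non-negative integer missing from the set.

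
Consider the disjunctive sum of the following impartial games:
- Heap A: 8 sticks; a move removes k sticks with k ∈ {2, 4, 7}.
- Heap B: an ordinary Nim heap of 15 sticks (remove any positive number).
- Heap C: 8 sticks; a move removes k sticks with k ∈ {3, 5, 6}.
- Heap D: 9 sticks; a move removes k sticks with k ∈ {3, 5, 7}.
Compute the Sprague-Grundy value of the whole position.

15

Grundy values for heap A (subtraction set {2, 4, 7}):
g(0) = mex{} = 0
g(1) = mex{} = 0
g(2) = mex{0} = 1
g(3) = mex{0} = 1
g(4) = mex{0,1} = 2
g(5) = mex{0,1} = 2
g(6) = mex{1,2} = 0
g(7) = mex{0,1,2} = 3
g(8) = mex{0,2} = 1
So g(8) = 1.
Heap B is a plain Nim heap of size 15, so its Grundy value is 15.
For heap C, compute g(0), g(1), … with moves {3, 5, 6}:
k:     0  1  2  3  4  5  6  7  8
g(k):  0  0  0  1  1  1  2  2  2
So g(8) = 2.
For heap D, compute g(0), g(1), … with moves {3, 5, 7}:
k:     0  1  2  3  4  5  6  7  8  9
g(k):  0  0  0  1  1  1  2  2  2  3
So g(9) = 3.
The value of a disjunctive sum is the nim-sum of the parts.
Combined value = 1 XOR 15 XOR 2 XOR 3 = 15.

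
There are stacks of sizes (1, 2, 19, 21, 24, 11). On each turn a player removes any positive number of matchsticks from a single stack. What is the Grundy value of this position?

Bitwise XOR of the heap sizes:
  00001  (1)
  00010  (2)
  10011  (19)
  10101  (21)
  11000  (24)
  01011  (11)
  -----
  10110  (22)

22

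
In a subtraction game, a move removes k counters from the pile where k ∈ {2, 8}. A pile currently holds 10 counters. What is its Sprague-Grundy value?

Compute g(0), g(1), … for moves {2, 8}:
g(0) = mex{} = 0
g(1) = mex{} = 0
g(2) = mex{0} = 1
g(3) = mex{0} = 1
g(4) = mex{1} = 0
g(5) = mex{1} = 0
g(6) = mex{0} = 1
g(7) = mex{0} = 1
g(8) = mex{0,1} = 2
g(9) = mex{0,1} = 2
g(10) = mex{1,2} = 0
So g(10) = 0.

0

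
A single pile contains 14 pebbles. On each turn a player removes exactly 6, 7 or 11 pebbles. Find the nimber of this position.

2

Compute g(0), g(1), … for moves {6, 7, 11}:
g(0) = mex{} = 0
g(1) = mex{} = 0
g(2) = mex{} = 0
g(3) = mex{} = 0
g(4) = mex{} = 0
g(5) = mex{} = 0
g(6) = mex{0} = 1
g(7) = mex{0} = 1
g(8) = mex{0} = 1
g(9) = mex{0} = 1
g(10) = mex{0} = 1
g(11) = mex{0} = 1
g(12) = mex{0,1} = 2
g(13) = mex{0,1} = 2
g(14) = mex{0,1} = 2
So g(14) = 2.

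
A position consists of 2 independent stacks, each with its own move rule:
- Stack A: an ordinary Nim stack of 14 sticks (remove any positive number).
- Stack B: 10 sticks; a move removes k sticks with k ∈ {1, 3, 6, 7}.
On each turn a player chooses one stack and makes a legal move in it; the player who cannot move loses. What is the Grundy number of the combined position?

Stack A is a plain Nim stack of size 14, so its Grundy value is 14.
Build the Grundy sequence for stack B with g(k) = mex{g(k−s) : s ∈ {1, 3, 6, 7}, s ≤ k}:
g(0) = mex{} = 0
g(1) = mex{0} = 1
g(2) = mex{1} = 0
g(3) = mex{0} = 1
g(4) = mex{1} = 0
g(5) = mex{0} = 1
g(6) = mex{0,1} = 2
g(7) = mex{0,1,2} = 3
g(8) = mex{0,1,3} = 2
g(9) = mex{0,1,2} = 3
g(10) = mex{0,1,3} = 2
So g(10) = 2.
The value of a disjunctive sum is the nim-sum of the parts.
Combined value = 14 ⊕ 2 = 12.

12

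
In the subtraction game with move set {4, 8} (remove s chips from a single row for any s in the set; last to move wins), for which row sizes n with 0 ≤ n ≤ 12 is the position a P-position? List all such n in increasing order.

Compute g(0), g(1), … for moves {4, 8}:
k:     0  1  2  3  4  5  6  7  8  9 10 11 12
g(k):  0  0  0  0  1  1  1  1  2  2  2  2  0
The P-positions (g = 0) in 0..12 are 0, 1, 2, 3, 12.

0, 1, 2, 3, 12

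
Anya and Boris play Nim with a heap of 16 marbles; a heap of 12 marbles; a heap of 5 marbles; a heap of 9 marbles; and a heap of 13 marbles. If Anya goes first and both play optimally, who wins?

Nim-sum: 16 ^ 12 ^ 5 ^ 9 ^ 13 = 29.
The nim-sum is 29 ≠ 0, so this is an N-position: the player to move can win; Anya has a winning move.

Anya wins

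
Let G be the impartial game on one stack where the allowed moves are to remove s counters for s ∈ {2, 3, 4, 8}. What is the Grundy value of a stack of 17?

Build the Grundy sequence with g(k) = mex{g(k−s) : s ∈ {2, 3, 4, 8}, s ≤ k}:
k:     0  1  2  3  4  5  6  7  8  9 10 11 12 13 14 15 16 17
g(k):  0  0  1  1  2  2  0  0  1  1  2  2  0  0  1  1  2  2
So g(17) = 2.

2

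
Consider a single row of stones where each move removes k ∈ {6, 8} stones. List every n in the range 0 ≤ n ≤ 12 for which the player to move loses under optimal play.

0, 1, 2, 3, 4, 5

Compute g(0), g(1), … for moves {6, 8}:
g(0) = mex{} = 0
g(1) = mex{} = 0
g(2) = mex{} = 0
g(3) = mex{} = 0
g(4) = mex{} = 0
g(5) = mex{} = 0
g(6) = mex{0} = 1
g(7) = mex{0} = 1
g(8) = mex{0} = 1
g(9) = mex{0} = 1
g(10) = mex{0} = 1
g(11) = mex{0} = 1
g(12) = mex{0,1} = 2
The P-positions (g = 0) in 0..12 are 0, 1, 2, 3, 4, 5.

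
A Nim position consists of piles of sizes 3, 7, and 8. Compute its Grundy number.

Compute the nim-sum pairwise:
3 ⊕ 7 = 4
4 ⊕ 8 = 12

12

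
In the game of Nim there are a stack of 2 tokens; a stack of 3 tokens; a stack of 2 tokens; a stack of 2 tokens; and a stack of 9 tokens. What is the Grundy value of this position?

Nim-sum: 2 ⊕ 3 ⊕ 2 ⊕ 2 ⊕ 9 = 8.

8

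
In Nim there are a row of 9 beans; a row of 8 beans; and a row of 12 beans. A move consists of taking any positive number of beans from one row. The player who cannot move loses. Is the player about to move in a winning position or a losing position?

Compute the nim-sum pairwise:
9 XOR 8 = 1
1 XOR 12 = 13
The nim-sum is 13 ≠ 0, so this is an N-position: the player to move can win.

Winning position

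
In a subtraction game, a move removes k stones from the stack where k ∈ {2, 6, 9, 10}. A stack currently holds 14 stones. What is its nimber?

Grundy values for subtraction set {2, 6, 9, 10}:
g(0) = mex{} = 0
g(1) = mex{} = 0
g(2) = mex{0} = 1
g(3) = mex{0} = 1
g(4) = mex{1} = 0
g(5) = mex{1} = 0
g(6) = mex{0} = 1
g(7) = mex{0} = 1
g(8) = mex{1} = 0
g(9) = mex{0,1} = 2
g(10) = mex{0} = 1
g(11) = mex{0,1,2} = 3
g(12) = mex{1} = 0
g(13) = mex{0,1,3} = 2
g(14) = mex{0} = 1
So g(14) = 1.

1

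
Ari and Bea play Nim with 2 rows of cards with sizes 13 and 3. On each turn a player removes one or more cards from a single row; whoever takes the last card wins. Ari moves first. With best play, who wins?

Compute the nim-sum pairwise:
13 XOR 3 = 14
The nim-sum is 14 ≠ 0, so this is an N-position: the player to move can win; Ari has a winning move.

Ari wins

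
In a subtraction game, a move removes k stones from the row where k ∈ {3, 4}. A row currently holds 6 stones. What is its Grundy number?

2

Build the Grundy sequence with g(k) = mex{g(k−s) : s ∈ {3, 4}, s ≤ k}:
g(0) = mex{} = 0
g(1) = mex{} = 0
g(2) = mex{} = 0
g(3) = mex{0} = 1
g(4) = mex{0} = 1
g(5) = mex{0} = 1
g(6) = mex{0,1} = 2
So g(6) = 2.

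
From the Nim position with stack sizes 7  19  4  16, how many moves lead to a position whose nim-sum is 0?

0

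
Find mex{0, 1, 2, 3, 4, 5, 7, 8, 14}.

6

The values 0, 1, 2, 3, 4, 5 are all present; 6 is the first non-negative integer missing from the set.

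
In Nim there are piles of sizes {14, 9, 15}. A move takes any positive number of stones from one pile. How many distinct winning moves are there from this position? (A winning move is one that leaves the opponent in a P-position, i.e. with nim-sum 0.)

Nim-sum: 14 ⊕ 9 ⊕ 15 = 8.
The overall nim-sum is X = 8. A pile of size p has a winning move iff p XOR X < p (reduce it to p XOR X).
  14: 14 XOR 8 = 6 < 14 — winning move (to 6).
  9: 9 XOR 8 = 1 < 9 — winning move (to 1).
  15: 15 XOR 8 = 7 < 15 — winning move (to 7).
That gives 3 winning moves.

3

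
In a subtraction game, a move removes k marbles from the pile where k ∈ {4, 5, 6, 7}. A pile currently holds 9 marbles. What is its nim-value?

Grundy values for subtraction set {4, 5, 6, 7}:
k:     0  1  2  3  4  5  6  7  8  9
g(k):  0  0  0  0  1  1  1  1  2  2
So g(9) = 2.

2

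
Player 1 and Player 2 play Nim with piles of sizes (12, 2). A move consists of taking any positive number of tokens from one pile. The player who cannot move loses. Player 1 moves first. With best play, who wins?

Player 1 wins

Compute the nim-sum pairwise:
12 ^ 2 = 14
The nim-sum is 14 ≠ 0, so this is an N-position: the player to move can win; Player 1 has a winning move.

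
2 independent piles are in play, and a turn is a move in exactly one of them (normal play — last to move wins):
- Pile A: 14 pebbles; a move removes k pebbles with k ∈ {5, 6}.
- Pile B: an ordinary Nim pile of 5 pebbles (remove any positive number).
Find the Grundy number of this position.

Grundy values for pile A (subtraction set {5, 6}):
k:     0  1  2  3  4  5  6  7  8  9 10 11 12 13 14
g(k):  0  0  0  0  0  1  1  1  1  1  2  0  0  0  0
So g(14) = 0.
Pile B is a plain Nim pile of size 5, so its Grundy value is 5.
By the Sprague-Grundy theorem, the Grundy value of a sum of independent games is the XOR of the component values.
Combined value = 0 ⊕ 5 = 5.

5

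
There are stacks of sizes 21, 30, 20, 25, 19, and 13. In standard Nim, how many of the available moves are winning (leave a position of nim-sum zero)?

5

Nim-sum: 21 XOR 30 XOR 20 XOR 25 XOR 19 XOR 13 = 24.
The overall nim-sum is X = 24. A stack of size p has a winning move iff p XOR X < p (reduce it to p XOR X).
  21: 21 XOR 24 = 13 < 21 — winning move (to 13).
  30: 30 XOR 24 = 6 < 30 — winning move (to 6).
  20: 20 XOR 24 = 12 < 20 — winning move (to 12).
  25: 25 XOR 24 = 1 < 25 — winning move (to 1).
  19: 19 XOR 24 = 11 < 19 — winning move (to 11).
  13: 13 XOR 24 = 21 ≥ 13 — no move.
That gives 5 winning moves.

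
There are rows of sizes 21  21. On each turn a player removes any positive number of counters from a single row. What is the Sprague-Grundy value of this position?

0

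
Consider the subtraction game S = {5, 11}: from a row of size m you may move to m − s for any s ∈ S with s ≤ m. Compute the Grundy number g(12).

Grundy values for subtraction set {5, 11}:
g(0) = mex{} = 0
g(1) = mex{} = 0
g(2) = mex{} = 0
g(3) = mex{} = 0
g(4) = mex{} = 0
g(5) = mex{0} = 1
g(6) = mex{0} = 1
g(7) = mex{0} = 1
g(8) = mex{0} = 1
g(9) = mex{0} = 1
g(10) = mex{1} = 0
g(11) = mex{0,1} = 2
g(12) = mex{0,1} = 2
So g(12) = 2.

2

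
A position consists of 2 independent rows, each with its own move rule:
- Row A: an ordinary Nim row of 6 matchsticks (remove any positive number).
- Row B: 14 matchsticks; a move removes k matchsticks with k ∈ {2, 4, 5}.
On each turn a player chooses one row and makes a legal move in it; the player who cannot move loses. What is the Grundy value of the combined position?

6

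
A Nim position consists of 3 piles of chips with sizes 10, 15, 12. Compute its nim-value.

Write each in binary and XOR column by column:
  1010  (10)
  1111  (15)
  1100  (12)
  ----
  1001  (9)

9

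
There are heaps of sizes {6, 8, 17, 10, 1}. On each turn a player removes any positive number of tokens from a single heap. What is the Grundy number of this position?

Nim-sum: 6 ⊕ 8 ⊕ 17 ⊕ 10 ⊕ 1 = 20.

20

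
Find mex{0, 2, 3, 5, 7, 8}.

0 is in the set but 1 is not, so the mex is 1.

1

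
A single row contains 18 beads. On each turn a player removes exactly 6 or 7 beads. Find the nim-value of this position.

0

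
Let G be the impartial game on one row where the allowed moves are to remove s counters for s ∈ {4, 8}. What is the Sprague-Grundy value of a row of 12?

0

Build the Grundy sequence with g(k) = mex{g(k−s) : s ∈ {4, 8}, s ≤ k}:
k:     0  1  2  3  4  5  6  7  8  9 10 11 12
g(k):  0  0  0  0  1  1  1  1  2  2  2  2  0
So g(12) = 0.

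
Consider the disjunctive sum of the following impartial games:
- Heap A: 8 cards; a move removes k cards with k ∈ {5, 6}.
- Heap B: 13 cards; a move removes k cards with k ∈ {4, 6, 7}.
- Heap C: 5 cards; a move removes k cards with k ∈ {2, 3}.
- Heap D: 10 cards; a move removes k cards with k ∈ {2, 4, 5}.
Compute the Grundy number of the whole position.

0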